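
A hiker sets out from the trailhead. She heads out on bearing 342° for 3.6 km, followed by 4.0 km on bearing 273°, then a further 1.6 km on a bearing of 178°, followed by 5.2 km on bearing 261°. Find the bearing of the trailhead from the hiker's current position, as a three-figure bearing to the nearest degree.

097°

Leg 1 (342°, 3.6 km): east 3.6 sin 342° = -1.11, north 3.6 cos 342° = 3.42
Leg 2 (273°, 4.0 km): east 4.0 sin 273° = -3.99, north 4.0 cos 273° = 0.21
Leg 3 (178°, 1.6 km): east 1.6 sin 178° = 0.06, north 1.6 cos 178° = -1.60
Leg 4 (261°, 5.2 km): east 5.2 sin 261° = -5.14, north 5.2 cos 261° = -0.81
Net displacement: -10.19 east, 1.22 north. Direction back to start is (10.19, -1.22): bearing = atan2(10.19, -1.22) mod 360° = 96.83° ≈ 097°.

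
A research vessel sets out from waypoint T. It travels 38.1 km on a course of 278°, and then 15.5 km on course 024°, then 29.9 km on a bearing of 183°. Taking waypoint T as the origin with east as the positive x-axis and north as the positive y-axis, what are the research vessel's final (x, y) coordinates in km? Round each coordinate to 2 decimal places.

Leg 1 (278°, 38.1 km): east 38.1 sin 278° = -37.73, north 38.1 cos 278° = 5.30
Leg 2 (024°, 15.5 km): east 15.5 sin 24° = 6.30, north 15.5 cos 24° = 14.16
Leg 3 (183°, 29.9 km): east 29.9 sin 183° = -1.56, north 29.9 cos 183° = -29.86
Summing: -32.99 km east, -10.40 km north → (-32.99, -10.40).

(-32.99, -10.40)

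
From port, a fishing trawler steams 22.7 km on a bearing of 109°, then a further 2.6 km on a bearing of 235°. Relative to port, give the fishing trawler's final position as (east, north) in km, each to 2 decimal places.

Leg 1 (109°, 22.7 km): east 22.7 sin 109° = 21.46, north 22.7 cos 109° = -7.39
Leg 2 (235°, 2.6 km): east 2.6 sin 235° = -2.13, north 2.6 cos 235° = -1.49
Summing: 19.33 km east, -8.88 km north → (19.33, -8.88).

(19.33, -8.88)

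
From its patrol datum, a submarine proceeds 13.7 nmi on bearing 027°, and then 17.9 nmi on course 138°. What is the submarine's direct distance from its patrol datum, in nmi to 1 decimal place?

Leg 1 (027°, 13.7 nmi): east 13.7 sin 27° = 6.22, north 13.7 cos 27° = 12.21
Leg 2 (138°, 17.9 nmi): east 17.9 sin 138° = 11.98, north 17.9 cos 138° = -13.30
Net: 18.20 east, -1.10 north. Distance = √((18.20)² + (-1.10)²) = 18.230 nmi.

18.2 nmi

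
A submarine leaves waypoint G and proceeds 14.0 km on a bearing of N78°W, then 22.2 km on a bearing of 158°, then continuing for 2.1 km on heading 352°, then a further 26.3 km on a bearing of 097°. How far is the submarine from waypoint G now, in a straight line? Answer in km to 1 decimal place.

Leg 1 (N78°W, 14.0 km): east 14.0 sin 282° = -13.69, north 14.0 cos 282° = 2.91
Leg 2 (158°, 22.2 km): east 22.2 sin 158° = 8.32, north 22.2 cos 158° = -20.58
Leg 3 (352°, 2.1 km): east 2.1 sin 352° = -0.29, north 2.1 cos 352° = 2.08
Leg 4 (097°, 26.3 km): east 26.3 sin 97° = 26.10, north 26.3 cos 97° = -3.21
Net: 20.43 east, -18.80 north. Distance = √((20.43)² + (-18.80)²) = 27.765 km.

27.8 km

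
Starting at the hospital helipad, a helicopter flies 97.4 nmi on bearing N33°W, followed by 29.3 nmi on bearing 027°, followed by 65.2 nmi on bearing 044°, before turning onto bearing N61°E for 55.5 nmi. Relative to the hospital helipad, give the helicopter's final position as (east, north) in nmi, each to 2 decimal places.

Leg 1 (N33°W, 97.4 nmi): east 97.4 sin 327° = -53.05, north 97.4 cos 327° = 81.69
Leg 2 (027°, 29.3 nmi): east 29.3 sin 27° = 13.30, north 29.3 cos 27° = 26.11
Leg 3 (044°, 65.2 nmi): east 65.2 sin 44° = 45.29, north 65.2 cos 44° = 46.90
Leg 4 (N61°E, 55.5 nmi): east 55.5 sin 61° = 48.54, north 55.5 cos 61° = 26.91
Summing: 54.09 nmi east, 181.60 nmi north → (54.09, 181.60).

(54.09, 181.60)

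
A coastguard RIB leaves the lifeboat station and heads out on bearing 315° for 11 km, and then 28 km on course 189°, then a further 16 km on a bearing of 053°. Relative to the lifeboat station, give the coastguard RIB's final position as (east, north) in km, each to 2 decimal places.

(0.62, -10.25)

Leg 1 (315°, 11 km): east 11 sin 315° = -7.78, north 11 cos 315° = 7.78
Leg 2 (189°, 28 km): east 28 sin 189° = -4.38, north 28 cos 189° = -27.66
Leg 3 (053°, 16 km): east 16 sin 53° = 12.78, north 16 cos 53° = 9.63
Summing: 0.62 km east, -10.25 km north → (0.62, -10.25).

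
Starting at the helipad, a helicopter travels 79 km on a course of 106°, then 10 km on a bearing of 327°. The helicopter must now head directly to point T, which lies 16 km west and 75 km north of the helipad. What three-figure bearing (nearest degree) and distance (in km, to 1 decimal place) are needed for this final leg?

316°, 123.7 km

Leg 1 (106°, 79 km): east 79 sin 106° = 75.94, north 79 cos 106° = -21.78
Leg 2 (327°, 10 km): east 10 sin 327° = -5.45, north 10 cos 327° = 8.39
Current position: (70.49, -13.39). Target: (-16, 75). Remaining: Δeast = -86.49, Δnorth = 88.39.
Bearing = atan2(-86.49, 88.39) mod 360° = 315.62°; distance = √((-86.49)² + (88.39)²) = 123.667 km.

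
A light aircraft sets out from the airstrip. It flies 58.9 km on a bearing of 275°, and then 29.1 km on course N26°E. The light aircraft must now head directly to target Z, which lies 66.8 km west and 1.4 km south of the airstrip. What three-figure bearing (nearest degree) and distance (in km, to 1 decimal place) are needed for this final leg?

Leg 1 (275°, 58.9 km): east 58.9 sin 275° = -58.68, north 58.9 cos 275° = 5.13
Leg 2 (N26°E, 29.1 km): east 29.1 sin 26° = 12.76, north 29.1 cos 26° = 26.15
Current position: (-45.92, 31.29). Target: (-66.8, -1.4). Remaining: Δeast = -20.88, Δnorth = -32.69.
Bearing = atan2(-20.88, -32.69) mod 360° = 212.57°; distance = √((-20.88)² + (-32.69)²) = 38.788 km.

213°, 38.8 km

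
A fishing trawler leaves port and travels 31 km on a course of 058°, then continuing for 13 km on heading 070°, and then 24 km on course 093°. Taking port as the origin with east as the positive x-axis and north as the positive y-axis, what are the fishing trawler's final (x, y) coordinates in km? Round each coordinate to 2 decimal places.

Leg 1 (058°, 31 km): east 31 sin 58° = 26.29, north 31 cos 58° = 16.43
Leg 2 (070°, 13 km): east 13 sin 70° = 12.22, north 13 cos 70° = 4.45
Leg 3 (093°, 24 km): east 24 sin 93° = 23.97, north 24 cos 93° = -1.26
Summing: 62.47 km east, 19.62 km north → (62.47, 19.62).

(62.47, 19.62)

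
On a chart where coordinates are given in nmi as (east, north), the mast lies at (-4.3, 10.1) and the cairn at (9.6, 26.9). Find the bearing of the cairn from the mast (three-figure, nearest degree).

Δeast = 9.6 − -4.3 = 13.90; Δnorth = 26.9 − 10.1 = 16.80.
Bearing = atan2(Δeast, Δnorth) mod 360° = 39.60° ≈ 040°.

040°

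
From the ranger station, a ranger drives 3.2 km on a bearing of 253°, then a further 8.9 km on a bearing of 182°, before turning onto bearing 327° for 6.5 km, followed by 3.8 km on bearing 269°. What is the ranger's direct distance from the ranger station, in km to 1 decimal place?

11.6 km

Leg 1 (253°, 3.2 km): east 3.2 sin 253° = -3.06, north 3.2 cos 253° = -0.94
Leg 2 (182°, 8.9 km): east 8.9 sin 182° = -0.31, north 8.9 cos 182° = -8.89
Leg 3 (327°, 6.5 km): east 6.5 sin 327° = -3.54, north 6.5 cos 327° = 5.45
Leg 4 (269°, 3.8 km): east 3.8 sin 269° = -3.80, north 3.8 cos 269° = -0.07
Net: -10.71 east, -4.45 north. Distance = √((-10.71)² + (-4.45)²) = 11.596 km.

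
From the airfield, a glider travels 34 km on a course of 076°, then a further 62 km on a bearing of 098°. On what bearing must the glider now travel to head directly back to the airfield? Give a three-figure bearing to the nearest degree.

Leg 1 (076°, 34 km): east 34 sin 76° = 32.99, north 34 cos 76° = 8.23
Leg 2 (098°, 62 km): east 62 sin 98° = 61.40, north 62 cos 98° = -8.63
Net displacement: 94.39 east, -0.40 north. Direction back to start is (-94.39, 0.40): bearing = atan2(-94.39, 0.40) mod 360° = 270.24° ≈ 270°.

270°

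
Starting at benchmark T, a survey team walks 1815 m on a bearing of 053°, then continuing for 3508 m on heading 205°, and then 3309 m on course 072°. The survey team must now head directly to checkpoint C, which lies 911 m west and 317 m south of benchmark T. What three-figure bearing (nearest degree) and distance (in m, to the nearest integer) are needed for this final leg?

Leg 1 (053°, 1815 m): east 1815 sin 53° = 1449.52, north 1815 cos 53° = 1092.29
Leg 2 (205°, 3508 m): east 3508 sin 205° = -1482.54, north 3508 cos 205° = -3179.33
Leg 3 (072°, 3309 m): east 3309 sin 72° = 3147.05, north 3309 cos 72° = 1022.54
Current position: (3114.02, -1064.50). Target: (-911, -317). Remaining: Δeast = -4025.02, Δnorth = 747.50.
Bearing = atan2(-4025.02, 747.50) mod 360° = 280.52°; distance = √((-4025.02)² + (747.50)²) = 4093.846 m.

281°, 4094 m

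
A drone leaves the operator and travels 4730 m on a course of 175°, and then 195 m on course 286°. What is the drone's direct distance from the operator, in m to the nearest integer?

4664 m

Leg 1 (175°, 4730 m): east 4730 sin 175° = 412.25, north 4730 cos 175° = -4712.00
Leg 2 (286°, 195 m): east 195 sin 286° = -187.45, north 195 cos 286° = 53.75
Net: 224.80 east, -4658.25 north. Distance = √((224.80)² + (-4658.25)²) = 4663.673 m.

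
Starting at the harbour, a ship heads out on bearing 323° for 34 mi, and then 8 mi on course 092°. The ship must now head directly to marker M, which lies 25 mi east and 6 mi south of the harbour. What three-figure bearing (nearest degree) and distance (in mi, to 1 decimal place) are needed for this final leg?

131°, 49.8 mi

Leg 1 (323°, 34 mi): east 34 sin 323° = -20.46, north 34 cos 323° = 27.15
Leg 2 (092°, 8 mi): east 8 sin 92° = 8.00, north 8 cos 92° = -0.28
Current position: (-12.47, 26.87). Target: (25, -6). Remaining: Δeast = 37.47, Δnorth = -32.87.
Bearing = atan2(37.47, -32.87) mod 360° = 131.26°; distance = √((37.47)² + (-32.87)²) = 49.844 mi.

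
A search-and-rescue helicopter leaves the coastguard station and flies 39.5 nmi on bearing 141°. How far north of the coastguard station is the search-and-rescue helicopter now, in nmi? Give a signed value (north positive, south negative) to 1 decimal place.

Leg 1 (141°, 39.5 nmi): east 39.5 sin 141° = 24.86, north 39.5 cos 141° = -30.70
Net north component: -30.70 nmi.

-30.7 nmi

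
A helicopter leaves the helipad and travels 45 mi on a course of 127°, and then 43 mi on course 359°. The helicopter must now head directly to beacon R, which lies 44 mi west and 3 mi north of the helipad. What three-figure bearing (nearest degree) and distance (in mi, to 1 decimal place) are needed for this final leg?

261°, 80.2 mi

Leg 1 (127°, 45 mi): east 45 sin 127° = 35.94, north 45 cos 127° = -27.08
Leg 2 (359°, 43 mi): east 43 sin 359° = -0.75, north 43 cos 359° = 42.99
Current position: (35.19, 15.91). Target: (-44, 3). Remaining: Δeast = -79.19, Δnorth = -12.91.
Bearing = atan2(-79.19, -12.91) mod 360° = 260.74°; distance = √((-79.19)² + (-12.91)²) = 80.234 mi.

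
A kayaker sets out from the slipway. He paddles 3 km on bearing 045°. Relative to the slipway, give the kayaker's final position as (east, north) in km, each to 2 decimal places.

(2.12, 2.12)

Leg 1 (045°, 3 km): east 3 sin 45° = 2.12, north 3 cos 45° = 2.12
Summing: 2.12 km east, 2.12 km north → (2.12, 2.12).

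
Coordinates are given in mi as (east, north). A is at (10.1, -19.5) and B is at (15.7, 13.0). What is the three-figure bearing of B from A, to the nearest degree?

010°

Δeast = 15.7 − 10.1 = 5.60; Δnorth = 13.0 − -19.5 = 32.50.
Bearing = atan2(Δeast, Δnorth) mod 360° = 9.78° ≈ 010°.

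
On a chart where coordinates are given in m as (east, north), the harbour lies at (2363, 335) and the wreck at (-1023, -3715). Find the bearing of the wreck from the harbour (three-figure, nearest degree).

220°

Δeast = -1023 − 2363 = -3386.00; Δnorth = -3715 − 335 = -4050.00.
Bearing = atan2(Δeast, Δnorth) mod 360° = 219.90° ≈ 220°.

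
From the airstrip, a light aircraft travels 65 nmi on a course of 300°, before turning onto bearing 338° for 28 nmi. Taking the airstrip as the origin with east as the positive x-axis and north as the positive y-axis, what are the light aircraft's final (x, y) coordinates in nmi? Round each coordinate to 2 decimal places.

Leg 1 (300°, 65 nmi): east 65 sin 300° = -56.29, north 65 cos 300° = 32.50
Leg 2 (338°, 28 nmi): east 28 sin 338° = -10.49, north 28 cos 338° = 25.96
Summing: -66.78 nmi east, 58.46 nmi north → (-66.78, 58.46).

(-66.78, 58.46)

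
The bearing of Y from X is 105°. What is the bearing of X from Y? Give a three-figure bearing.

285°

Back-bearing = 105° + 180° = 285°.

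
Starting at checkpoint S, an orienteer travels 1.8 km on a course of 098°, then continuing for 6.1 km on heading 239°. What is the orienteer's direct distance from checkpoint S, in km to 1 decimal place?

Leg 1 (098°, 1.8 km): east 1.8 sin 98° = 1.78, north 1.8 cos 98° = -0.25
Leg 2 (239°, 6.1 km): east 6.1 sin 239° = -5.23, north 6.1 cos 239° = -3.14
Net: -3.45 east, -3.39 north. Distance = √((-3.45)² + (-3.39)²) = 4.836 km.

4.8 km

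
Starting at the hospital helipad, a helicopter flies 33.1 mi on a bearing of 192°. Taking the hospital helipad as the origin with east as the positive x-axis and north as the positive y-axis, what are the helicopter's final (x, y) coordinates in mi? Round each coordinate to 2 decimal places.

(-6.88, -32.38)

Leg 1 (192°, 33.1 mi): east 33.1 sin 192° = -6.88, north 33.1 cos 192° = -32.38
Summing: -6.88 mi east, -32.38 mi north → (-6.88, -32.38).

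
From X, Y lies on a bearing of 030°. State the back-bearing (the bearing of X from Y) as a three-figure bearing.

Back-bearing = 030° + 180° = 210°.

210°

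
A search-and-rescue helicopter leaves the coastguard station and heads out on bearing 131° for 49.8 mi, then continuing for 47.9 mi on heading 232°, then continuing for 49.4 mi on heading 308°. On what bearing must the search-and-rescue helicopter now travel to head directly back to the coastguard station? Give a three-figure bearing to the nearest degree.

051°

Leg 1 (131°, 49.8 mi): east 49.8 sin 131° = 37.58, north 49.8 cos 131° = -32.67
Leg 2 (232°, 47.9 mi): east 47.9 sin 232° = -37.75, north 47.9 cos 232° = -29.49
Leg 3 (308°, 49.4 mi): east 49.4 sin 308° = -38.93, north 49.4 cos 308° = 30.41
Net displacement: -39.09 east, -31.75 north. Direction back to start is (39.09, 31.75): bearing = atan2(39.09, 31.75) mod 360° = 50.92° ≈ 051°.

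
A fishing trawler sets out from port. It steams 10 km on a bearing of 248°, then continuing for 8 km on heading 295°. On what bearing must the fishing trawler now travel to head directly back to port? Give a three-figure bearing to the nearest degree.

089°

Leg 1 (248°, 10 km): east 10 sin 248° = -9.27, north 10 cos 248° = -3.75
Leg 2 (295°, 8 km): east 8 sin 295° = -7.25, north 8 cos 295° = 3.38
Net displacement: -16.52 east, -0.37 north. Direction back to start is (16.52, 0.37): bearing = atan2(16.52, 0.37) mod 360° = 88.73° ≈ 089°.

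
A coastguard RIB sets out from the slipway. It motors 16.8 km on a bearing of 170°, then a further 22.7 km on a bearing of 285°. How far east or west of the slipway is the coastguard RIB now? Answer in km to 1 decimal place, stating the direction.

19.0 km west

Leg 1 (170°, 16.8 km): east 16.8 sin 170° = 2.92, north 16.8 cos 170° = -16.54
Leg 2 (285°, 22.7 km): east 22.7 sin 285° = -21.93, north 22.7 cos 285° = 5.88
Net east component: -19.01 km.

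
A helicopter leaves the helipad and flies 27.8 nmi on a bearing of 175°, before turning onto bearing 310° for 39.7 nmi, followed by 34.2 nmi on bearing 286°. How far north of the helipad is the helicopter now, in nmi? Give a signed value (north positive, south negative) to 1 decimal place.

7.3 nmi

Leg 1 (175°, 27.8 nmi): east 27.8 sin 175° = 2.42, north 27.8 cos 175° = -27.69
Leg 2 (310°, 39.7 nmi): east 39.7 sin 310° = -30.41, north 39.7 cos 310° = 25.52
Leg 3 (286°, 34.2 nmi): east 34.2 sin 286° = -32.88, north 34.2 cos 286° = 9.43
Net north component: 7.25 nmi.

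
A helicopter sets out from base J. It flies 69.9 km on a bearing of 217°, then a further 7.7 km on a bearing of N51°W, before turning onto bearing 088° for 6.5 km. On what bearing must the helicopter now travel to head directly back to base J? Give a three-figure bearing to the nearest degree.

039°

Leg 1 (217°, 69.9 km): east 69.9 sin 217° = -42.07, north 69.9 cos 217° = -55.82
Leg 2 (N51°W, 7.7 km): east 7.7 sin 309° = -5.98, north 7.7 cos 309° = 4.85
Leg 3 (088°, 6.5 km): east 6.5 sin 88° = 6.50, north 6.5 cos 88° = 0.23
Net displacement: -41.55 east, -50.75 north. Direction back to start is (41.55, 50.75): bearing = atan2(41.55, 50.75) mod 360° = 39.31° ≈ 039°.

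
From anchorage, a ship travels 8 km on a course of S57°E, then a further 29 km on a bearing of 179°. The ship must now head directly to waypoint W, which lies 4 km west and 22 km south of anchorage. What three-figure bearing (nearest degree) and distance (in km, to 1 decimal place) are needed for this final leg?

315°, 16.0 km

Leg 1 (S57°E, 8 km): east 8 sin 123° = 6.71, north 8 cos 123° = -4.36
Leg 2 (179°, 29 km): east 29 sin 179° = 0.51, north 29 cos 179° = -29.00
Current position: (7.22, -33.35). Target: (-4, -22). Remaining: Δeast = -11.22, Δnorth = 11.35.
Bearing = atan2(-11.22, 11.35) mod 360° = 315.35°; distance = √((-11.22)² + (11.35)²) = 15.958 km.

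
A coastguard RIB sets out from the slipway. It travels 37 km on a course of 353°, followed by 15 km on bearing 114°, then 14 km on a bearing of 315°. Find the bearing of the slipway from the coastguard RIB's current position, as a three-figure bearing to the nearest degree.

179°

Leg 1 (353°, 37 km): east 37 sin 353° = -4.51, north 37 cos 353° = 36.72
Leg 2 (114°, 15 km): east 15 sin 114° = 13.70, north 15 cos 114° = -6.10
Leg 3 (315°, 14 km): east 14 sin 315° = -9.90, north 14 cos 315° = 9.90
Net displacement: -0.71 east, 40.52 north. Direction back to start is (0.71, -40.52): bearing = atan2(0.71, -40.52) mod 360° = 179.00° ≈ 179°.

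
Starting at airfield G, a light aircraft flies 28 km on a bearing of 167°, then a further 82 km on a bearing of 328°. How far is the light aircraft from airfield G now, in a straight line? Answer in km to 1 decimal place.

56.3 km

Leg 1 (167°, 28 km): east 28 sin 167° = 6.30, north 28 cos 167° = -27.28
Leg 2 (328°, 82 km): east 82 sin 328° = -43.45, north 82 cos 328° = 69.54
Net: -37.15 east, 42.26 north. Distance = √((-37.15)² + (42.26)²) = 56.269 km.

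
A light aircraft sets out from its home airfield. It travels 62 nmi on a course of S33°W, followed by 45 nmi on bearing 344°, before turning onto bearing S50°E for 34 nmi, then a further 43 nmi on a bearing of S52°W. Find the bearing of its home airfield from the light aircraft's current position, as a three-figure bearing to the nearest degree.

Leg 1 (S33°W, 62 nmi): east 62 sin 213° = -33.77, north 62 cos 213° = -52.00
Leg 2 (344°, 45 nmi): east 45 sin 344° = -12.40, north 45 cos 344° = 43.26
Leg 3 (S50°E, 34 nmi): east 34 sin 130° = 26.05, north 34 cos 130° = -21.85
Leg 4 (S52°W, 43 nmi): east 43 sin 232° = -33.88, north 43 cos 232° = -26.47
Net displacement: -54.01 east, -57.07 north. Direction back to start is (54.01, 57.07): bearing = atan2(54.01, 57.07) mod 360° = 43.42° ≈ 043°.

043°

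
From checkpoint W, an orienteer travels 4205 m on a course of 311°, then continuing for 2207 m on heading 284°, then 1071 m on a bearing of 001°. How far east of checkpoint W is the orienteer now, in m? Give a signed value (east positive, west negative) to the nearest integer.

Leg 1 (311°, 4205 m): east 4205 sin 311° = -3173.55, north 4205 cos 311° = 2758.73
Leg 2 (284°, 2207 m): east 2207 sin 284° = -2141.44, north 2207 cos 284° = 533.92
Leg 3 (001°, 1071 m): east 1071 sin 1° = 18.69, north 1071 cos 1° = 1070.84
Net east component: -5296.30 m.

-5296 m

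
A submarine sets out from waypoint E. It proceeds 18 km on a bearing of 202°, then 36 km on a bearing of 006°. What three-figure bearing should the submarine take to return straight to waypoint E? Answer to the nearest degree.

171°

Leg 1 (202°, 18 km): east 18 sin 202° = -6.74, north 18 cos 202° = -16.69
Leg 2 (006°, 36 km): east 36 sin 6° = 3.76, north 36 cos 6° = 35.80
Net displacement: -2.98 east, 19.11 north. Direction back to start is (2.98, -19.11): bearing = atan2(2.98, -19.11) mod 360° = 171.14° ≈ 171°.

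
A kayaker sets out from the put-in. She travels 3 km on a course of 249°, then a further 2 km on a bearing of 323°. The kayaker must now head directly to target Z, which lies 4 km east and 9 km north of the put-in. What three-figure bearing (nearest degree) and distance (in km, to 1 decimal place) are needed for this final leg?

043°, 11.7 km

Leg 1 (249°, 3 km): east 3 sin 249° = -2.80, north 3 cos 249° = -1.08
Leg 2 (323°, 2 km): east 2 sin 323° = -1.20, north 2 cos 323° = 1.60
Current position: (-4.00, 0.52). Target: (4, 9). Remaining: Δeast = 8.00, Δnorth = 8.48.
Bearing = atan2(8.00, 8.48) mod 360° = 43.35°; distance = √((8.00)² + (8.48)²) = 11.659 km.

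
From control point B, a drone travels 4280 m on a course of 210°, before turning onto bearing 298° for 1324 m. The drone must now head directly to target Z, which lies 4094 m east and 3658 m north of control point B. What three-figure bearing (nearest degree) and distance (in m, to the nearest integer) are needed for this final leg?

048°, 10014 m

Leg 1 (210°, 4280 m): east 4280 sin 210° = -2140.00, north 4280 cos 210° = -3706.59
Leg 2 (298°, 1324 m): east 1324 sin 298° = -1169.02, north 1324 cos 298° = 621.58
Current position: (-3309.02, -3085.01). Target: (4094, 3658). Remaining: Δeast = 7403.02, Δnorth = 6743.01.
Bearing = atan2(7403.02, 6743.01) mod 360° = 47.67°; distance = √((7403.02)² + (6743.01)²) = 10013.636 m.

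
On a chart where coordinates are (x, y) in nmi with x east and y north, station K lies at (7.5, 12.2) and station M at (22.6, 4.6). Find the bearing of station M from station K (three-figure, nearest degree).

117°

Δeast = 22.6 − 7.5 = 15.10; Δnorth = 4.6 − 12.2 = -7.60.
Bearing = atan2(Δeast, Δnorth) mod 360° = 116.72° ≈ 117°.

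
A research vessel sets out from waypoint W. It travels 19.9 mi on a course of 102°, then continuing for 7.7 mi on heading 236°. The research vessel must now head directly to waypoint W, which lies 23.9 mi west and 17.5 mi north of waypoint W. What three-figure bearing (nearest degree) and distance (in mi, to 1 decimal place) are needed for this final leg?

305°, 45.2 mi

Leg 1 (102°, 19.9 mi): east 19.9 sin 102° = 19.47, north 19.9 cos 102° = -4.14
Leg 2 (236°, 7.7 mi): east 7.7 sin 236° = -6.38, north 7.7 cos 236° = -4.31
Current position: (13.08, -8.44). Target: (-23.9, 17.5). Remaining: Δeast = -36.98, Δnorth = 25.94.
Bearing = atan2(-36.98, 25.94) mod 360° = 305.05°; distance = √((-36.98)² + (25.94)²) = 45.174 mi.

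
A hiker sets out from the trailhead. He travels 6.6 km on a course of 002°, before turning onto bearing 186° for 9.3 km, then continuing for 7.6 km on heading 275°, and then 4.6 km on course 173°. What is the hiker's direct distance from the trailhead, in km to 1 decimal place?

10.2 km

Leg 1 (002°, 6.6 km): east 6.6 sin 2° = 0.23, north 6.6 cos 2° = 6.60
Leg 2 (186°, 9.3 km): east 9.3 sin 186° = -0.97, north 9.3 cos 186° = -9.25
Leg 3 (275°, 7.6 km): east 7.6 sin 275° = -7.57, north 7.6 cos 275° = 0.66
Leg 4 (173°, 4.6 km): east 4.6 sin 173° = 0.56, north 4.6 cos 173° = -4.57
Net: -7.75 east, -6.56 north. Distance = √((-7.75)² + (-6.56)²) = 10.153 km.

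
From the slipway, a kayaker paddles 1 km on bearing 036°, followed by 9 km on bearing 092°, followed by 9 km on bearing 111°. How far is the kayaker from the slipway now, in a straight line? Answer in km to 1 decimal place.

Leg 1 (036°, 1 km): east 1 sin 36° = 0.59, north 1 cos 36° = 0.81
Leg 2 (092°, 9 km): east 9 sin 92° = 8.99, north 9 cos 92° = -0.31
Leg 3 (111°, 9 km): east 9 sin 111° = 8.40, north 9 cos 111° = -3.23
Net: 17.98 east, -2.73 north. Distance = √((17.98)² + (-2.73)²) = 18.191 km.

18.2 km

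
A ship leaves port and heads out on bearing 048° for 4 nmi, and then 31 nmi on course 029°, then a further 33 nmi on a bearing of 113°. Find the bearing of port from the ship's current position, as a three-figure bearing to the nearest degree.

Leg 1 (048°, 4 nmi): east 4 sin 48° = 2.97, north 4 cos 48° = 2.68
Leg 2 (029°, 31 nmi): east 31 sin 29° = 15.03, north 31 cos 29° = 27.11
Leg 3 (113°, 33 nmi): east 33 sin 113° = 30.38, north 33 cos 113° = -12.89
Net displacement: 48.38 east, 16.90 north. Direction back to start is (-48.38, -16.90): bearing = atan2(-48.38, -16.90) mod 360° = 250.75° ≈ 251°.

251°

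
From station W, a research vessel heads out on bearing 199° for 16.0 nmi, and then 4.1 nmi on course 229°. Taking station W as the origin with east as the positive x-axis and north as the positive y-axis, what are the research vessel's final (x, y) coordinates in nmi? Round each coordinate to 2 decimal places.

(-8.30, -17.82)

Leg 1 (199°, 16.0 nmi): east 16.0 sin 199° = -5.21, north 16.0 cos 199° = -15.13
Leg 2 (229°, 4.1 nmi): east 4.1 sin 229° = -3.09, north 4.1 cos 229° = -2.69
Summing: -8.30 nmi east, -17.82 nmi north → (-8.30, -17.82).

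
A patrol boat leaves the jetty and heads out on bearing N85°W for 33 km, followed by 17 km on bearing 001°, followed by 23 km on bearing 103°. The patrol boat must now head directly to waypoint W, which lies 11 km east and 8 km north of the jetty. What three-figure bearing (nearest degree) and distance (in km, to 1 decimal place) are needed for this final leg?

Leg 1 (N85°W, 33 km): east 33 sin 275° = -32.87, north 33 cos 275° = 2.88
Leg 2 (001°, 17 km): east 17 sin 1° = 0.30, north 17 cos 1° = 17.00
Leg 3 (103°, 23 km): east 23 sin 103° = 22.41, north 23 cos 103° = -5.17
Current position: (-10.17, 14.70). Target: (11, 8). Remaining: Δeast = 21.17, Δnorth = -6.70.
Bearing = atan2(21.17, -6.70) mod 360° = 107.56°; distance = √((21.17)² + (-6.70)²) = 22.202 km.

108°, 22.2 km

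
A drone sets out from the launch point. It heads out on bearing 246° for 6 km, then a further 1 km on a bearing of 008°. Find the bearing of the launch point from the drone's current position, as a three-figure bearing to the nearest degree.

Leg 1 (246°, 6 km): east 6 sin 246° = -5.48, north 6 cos 246° = -2.44
Leg 2 (008°, 1 km): east 1 sin 8° = 0.14, north 1 cos 8° = 0.99
Net displacement: -5.34 east, -1.45 north. Direction back to start is (5.34, 1.45): bearing = atan2(5.34, 1.45) mod 360° = 74.81° ≈ 075°.

075°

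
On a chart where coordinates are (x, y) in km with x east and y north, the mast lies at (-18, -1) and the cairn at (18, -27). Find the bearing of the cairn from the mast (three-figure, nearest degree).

Δeast = 18 − -18 = 36.00; Δnorth = -27 − -1 = -26.00.
Bearing = atan2(Δeast, Δnorth) mod 360° = 125.84° ≈ 126°.

126°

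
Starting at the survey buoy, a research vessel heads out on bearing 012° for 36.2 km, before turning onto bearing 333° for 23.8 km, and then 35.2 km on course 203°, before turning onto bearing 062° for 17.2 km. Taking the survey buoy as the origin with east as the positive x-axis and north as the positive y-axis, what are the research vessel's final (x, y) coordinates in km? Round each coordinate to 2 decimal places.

(-1.85, 32.29)

Leg 1 (012°, 36.2 km): east 36.2 sin 12° = 7.53, north 36.2 cos 12° = 35.41
Leg 2 (333°, 23.8 km): east 23.8 sin 333° = -10.80, north 23.8 cos 333° = 21.21
Leg 3 (203°, 35.2 km): east 35.2 sin 203° = -13.75, north 35.2 cos 203° = -32.40
Leg 4 (062°, 17.2 km): east 17.2 sin 62° = 15.19, north 17.2 cos 62° = 8.07
Summing: -1.85 km east, 32.29 km north → (-1.85, 32.29).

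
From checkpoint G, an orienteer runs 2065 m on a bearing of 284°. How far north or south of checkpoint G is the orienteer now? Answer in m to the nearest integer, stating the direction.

Leg 1 (284°, 2065 m): east 2065 sin 284° = -2003.66, north 2065 cos 284° = 499.57
Net north component: 499.57 m.

500 m north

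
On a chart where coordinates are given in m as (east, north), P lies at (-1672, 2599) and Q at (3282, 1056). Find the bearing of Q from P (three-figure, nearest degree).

107°

Δeast = 3282 − -1672 = 4954.00; Δnorth = 1056 − 2599 = -1543.00.
Bearing = atan2(Δeast, Δnorth) mod 360° = 107.30° ≈ 107°.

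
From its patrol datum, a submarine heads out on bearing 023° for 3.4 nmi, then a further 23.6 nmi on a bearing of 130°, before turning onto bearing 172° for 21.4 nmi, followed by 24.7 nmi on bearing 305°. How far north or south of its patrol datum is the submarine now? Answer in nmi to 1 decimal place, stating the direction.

19.1 nmi south

Leg 1 (023°, 3.4 nmi): east 3.4 sin 23° = 1.33, north 3.4 cos 23° = 3.13
Leg 2 (130°, 23.6 nmi): east 23.6 sin 130° = 18.08, north 23.6 cos 130° = -15.17
Leg 3 (172°, 21.4 nmi): east 21.4 sin 172° = 2.98, north 21.4 cos 172° = -21.19
Leg 4 (305°, 24.7 nmi): east 24.7 sin 305° = -20.23, north 24.7 cos 305° = 14.17
Net north component: -19.06 nmi.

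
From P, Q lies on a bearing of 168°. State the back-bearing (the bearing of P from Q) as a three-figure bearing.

Back-bearing = 168° + 180° = 348°.

348°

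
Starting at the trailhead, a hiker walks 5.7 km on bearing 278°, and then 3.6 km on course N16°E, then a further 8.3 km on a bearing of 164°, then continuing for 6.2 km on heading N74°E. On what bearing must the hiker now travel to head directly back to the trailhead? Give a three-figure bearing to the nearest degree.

299°

Leg 1 (278°, 5.7 km): east 5.7 sin 278° = -5.64, north 5.7 cos 278° = 0.79
Leg 2 (N16°E, 3.6 km): east 3.6 sin 16° = 0.99, north 3.6 cos 16° = 3.46
Leg 3 (164°, 8.3 km): east 8.3 sin 164° = 2.29, north 8.3 cos 164° = -7.98
Leg 4 (N74°E, 6.2 km): east 6.2 sin 74° = 5.96, north 6.2 cos 74° = 1.71
Net displacement: 3.60 east, -2.02 north. Direction back to start is (-3.60, 2.02): bearing = atan2(-3.60, 2.02) mod 360° = 299.28° ≈ 299°.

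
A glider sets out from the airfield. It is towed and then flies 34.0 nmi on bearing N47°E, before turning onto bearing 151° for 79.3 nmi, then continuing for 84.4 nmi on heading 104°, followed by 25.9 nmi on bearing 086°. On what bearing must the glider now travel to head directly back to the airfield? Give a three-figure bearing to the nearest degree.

Leg 1 (N47°E, 34.0 nmi): east 34.0 sin 47° = 24.87, north 34.0 cos 47° = 23.19
Leg 2 (151°, 79.3 nmi): east 79.3 sin 151° = 38.45, north 79.3 cos 151° = -69.36
Leg 3 (104°, 84.4 nmi): east 84.4 sin 104° = 81.89, north 84.4 cos 104° = -20.42
Leg 4 (086°, 25.9 nmi): east 25.9 sin 86° = 25.84, north 25.9 cos 86° = 1.81
Net displacement: 171.04 east, -64.78 north. Direction back to start is (-171.04, 64.78): bearing = atan2(-171.04, 64.78) mod 360° = 290.74° ≈ 291°.

291°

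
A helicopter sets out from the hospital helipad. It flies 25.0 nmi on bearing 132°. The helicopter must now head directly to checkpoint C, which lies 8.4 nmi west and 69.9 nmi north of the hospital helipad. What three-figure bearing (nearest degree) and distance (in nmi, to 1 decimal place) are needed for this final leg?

343°, 90.7 nmi

Leg 1 (132°, 25.0 nmi): east 25.0 sin 132° = 18.58, north 25.0 cos 132° = -16.73
Current position: (18.58, -16.73). Target: (-8.4, 69.9). Remaining: Δeast = -26.98, Δnorth = 86.63.
Bearing = atan2(-26.98, 86.63) mod 360° = 342.70°; distance = √((-26.98)² + (86.63)²) = 90.732 nmi.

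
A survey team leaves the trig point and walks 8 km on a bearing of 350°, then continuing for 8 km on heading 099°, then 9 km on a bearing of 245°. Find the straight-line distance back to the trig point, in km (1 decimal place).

Leg 1 (350°, 8 km): east 8 sin 350° = -1.39, north 8 cos 350° = 7.88
Leg 2 (099°, 8 km): east 8 sin 99° = 7.90, north 8 cos 99° = -1.25
Leg 3 (245°, 9 km): east 9 sin 245° = -8.16, north 9 cos 245° = -3.80
Net: -1.64 east, 2.82 north. Distance = √((-1.64)² + (2.82)²) = 3.267 km.

3.3 km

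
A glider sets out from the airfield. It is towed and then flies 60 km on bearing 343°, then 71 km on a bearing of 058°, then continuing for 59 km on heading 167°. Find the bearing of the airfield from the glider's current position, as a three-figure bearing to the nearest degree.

Leg 1 (343°, 60 km): east 60 sin 343° = -17.54, north 60 cos 343° = 57.38
Leg 2 (058°, 71 km): east 71 sin 58° = 60.21, north 71 cos 58° = 37.62
Leg 3 (167°, 59 km): east 59 sin 167° = 13.27, north 59 cos 167° = -57.49
Net displacement: 55.94 east, 37.51 north. Direction back to start is (-55.94, -37.51): bearing = atan2(-55.94, -37.51) mod 360° = 236.15° ≈ 236°.

236°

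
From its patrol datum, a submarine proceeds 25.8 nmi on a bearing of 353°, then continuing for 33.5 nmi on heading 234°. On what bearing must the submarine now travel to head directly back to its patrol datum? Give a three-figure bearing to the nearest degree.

Leg 1 (353°, 25.8 nmi): east 25.8 sin 353° = -3.14, north 25.8 cos 353° = 25.61
Leg 2 (234°, 33.5 nmi): east 33.5 sin 234° = -27.10, north 33.5 cos 234° = -19.69
Net displacement: -30.25 east, 5.92 north. Direction back to start is (30.25, -5.92): bearing = atan2(30.25, -5.92) mod 360° = 101.07° ≈ 101°.

101°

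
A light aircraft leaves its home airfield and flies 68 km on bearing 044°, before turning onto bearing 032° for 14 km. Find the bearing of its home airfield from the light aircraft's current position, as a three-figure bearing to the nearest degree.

222°

Leg 1 (044°, 68 km): east 68 sin 44° = 47.24, north 68 cos 44° = 48.92
Leg 2 (032°, 14 km): east 14 sin 32° = 7.42, north 14 cos 32° = 11.87
Net displacement: 54.66 east, 60.79 north. Direction back to start is (-54.66, -60.79): bearing = atan2(-54.66, -60.79) mod 360° = 221.96° ≈ 222°.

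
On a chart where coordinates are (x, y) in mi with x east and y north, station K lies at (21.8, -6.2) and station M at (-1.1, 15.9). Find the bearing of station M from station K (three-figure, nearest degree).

314°

Δeast = -1.1 − 21.8 = -22.90; Δnorth = 15.9 − -6.2 = 22.10.
Bearing = atan2(Δeast, Δnorth) mod 360° = 313.98° ≈ 314°.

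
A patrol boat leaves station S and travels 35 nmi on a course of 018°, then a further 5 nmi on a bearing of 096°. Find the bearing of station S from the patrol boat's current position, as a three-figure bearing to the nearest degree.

206°

Leg 1 (018°, 35 nmi): east 35 sin 18° = 10.82, north 35 cos 18° = 33.29
Leg 2 (096°, 5 nmi): east 5 sin 96° = 4.97, north 5 cos 96° = -0.52
Net displacement: 15.79 east, 32.76 north. Direction back to start is (-15.79, -32.76): bearing = atan2(-15.79, -32.76) mod 360° = 205.73° ≈ 206°.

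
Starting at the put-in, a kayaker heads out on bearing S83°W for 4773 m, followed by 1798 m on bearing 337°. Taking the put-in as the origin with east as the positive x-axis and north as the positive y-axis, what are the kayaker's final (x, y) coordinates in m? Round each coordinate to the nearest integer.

(-5440, 1073)

Leg 1 (S83°W, 4773 m): east 4773 sin 263° = -4737.42, north 4773 cos 263° = -581.68
Leg 2 (337°, 1798 m): east 1798 sin 337° = -702.53, north 1798 cos 337° = 1655.07
Summing: -5439.96 m east, 1073.39 m north → (-5440, 1073).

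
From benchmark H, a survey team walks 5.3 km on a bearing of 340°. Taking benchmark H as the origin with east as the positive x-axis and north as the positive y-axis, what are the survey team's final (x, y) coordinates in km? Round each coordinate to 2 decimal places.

Leg 1 (340°, 5.3 km): east 5.3 sin 340° = -1.81, north 5.3 cos 340° = 4.98
Summing: -1.81 km east, 4.98 km north → (-1.81, 4.98).

(-1.81, 4.98)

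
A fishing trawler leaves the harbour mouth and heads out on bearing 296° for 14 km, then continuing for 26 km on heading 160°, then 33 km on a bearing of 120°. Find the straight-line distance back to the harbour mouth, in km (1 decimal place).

Leg 1 (296°, 14 km): east 14 sin 296° = -12.58, north 14 cos 296° = 6.14
Leg 2 (160°, 26 km): east 26 sin 160° = 8.89, north 26 cos 160° = -24.43
Leg 3 (120°, 33 km): east 33 sin 120° = 28.58, north 33 cos 120° = -16.50
Net: 24.89 east, -34.79 north. Distance = √((24.89)² + (-34.79)²) = 42.780 km.

42.8 km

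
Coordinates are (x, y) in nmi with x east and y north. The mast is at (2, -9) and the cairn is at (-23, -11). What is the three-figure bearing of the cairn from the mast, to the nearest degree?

265°

Δeast = -23 − 2 = -25.00; Δnorth = -11 − -9 = -2.00.
Bearing = atan2(Δeast, Δnorth) mod 360° = 265.43° ≈ 265°.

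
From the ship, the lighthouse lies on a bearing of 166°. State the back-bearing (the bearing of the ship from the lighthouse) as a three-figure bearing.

Back-bearing = 166° + 180° = 346°.

346°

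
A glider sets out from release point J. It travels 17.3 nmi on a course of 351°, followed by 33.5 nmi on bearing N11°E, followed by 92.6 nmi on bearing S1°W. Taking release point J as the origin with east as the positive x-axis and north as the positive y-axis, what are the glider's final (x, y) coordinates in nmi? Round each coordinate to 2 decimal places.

(2.07, -42.61)

Leg 1 (351°, 17.3 nmi): east 17.3 sin 351° = -2.71, north 17.3 cos 351° = 17.09
Leg 2 (N11°E, 33.5 nmi): east 33.5 sin 11° = 6.39, north 33.5 cos 11° = 32.88
Leg 3 (S1°W, 92.6 nmi): east 92.6 sin 181° = -1.62, north 92.6 cos 181° = -92.59
Summing: 2.07 nmi east, -42.61 nmi north → (2.07, -42.61).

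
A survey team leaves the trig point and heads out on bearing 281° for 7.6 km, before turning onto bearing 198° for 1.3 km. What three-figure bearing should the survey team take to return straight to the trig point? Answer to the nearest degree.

092°

Leg 1 (281°, 7.6 km): east 7.6 sin 281° = -7.46, north 7.6 cos 281° = 1.45
Leg 2 (198°, 1.3 km): east 1.3 sin 198° = -0.40, north 1.3 cos 198° = -1.24
Net displacement: -7.86 east, 0.21 north. Direction back to start is (7.86, -0.21): bearing = atan2(7.86, -0.21) mod 360° = 91.56° ≈ 092°.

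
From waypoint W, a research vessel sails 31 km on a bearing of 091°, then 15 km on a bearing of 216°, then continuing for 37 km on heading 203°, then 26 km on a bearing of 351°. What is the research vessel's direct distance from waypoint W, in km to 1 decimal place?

21.4 km

Leg 1 (091°, 31 km): east 31 sin 91° = 31.00, north 31 cos 91° = -0.54
Leg 2 (216°, 15 km): east 15 sin 216° = -8.82, north 15 cos 216° = -12.14
Leg 3 (203°, 37 km): east 37 sin 203° = -14.46, north 37 cos 203° = -34.06
Leg 4 (351°, 26 km): east 26 sin 351° = -4.07, north 26 cos 351° = 25.68
Net: 3.65 east, -21.06 north. Distance = √((3.65)² + (-21.06)²) = 21.370 km.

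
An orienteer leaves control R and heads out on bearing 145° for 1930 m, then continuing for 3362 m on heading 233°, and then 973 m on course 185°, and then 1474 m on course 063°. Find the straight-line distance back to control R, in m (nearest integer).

3920 m

Leg 1 (145°, 1930 m): east 1930 sin 145° = 1107.00, north 1930 cos 145° = -1580.96
Leg 2 (233°, 3362 m): east 3362 sin 233° = -2685.01, north 3362 cos 233° = -2023.30
Leg 3 (185°, 973 m): east 973 sin 185° = -84.80, north 973 cos 185° = -969.30
Leg 4 (063°, 1474 m): east 1474 sin 63° = 1313.34, north 1474 cos 63° = 669.18
Net: -349.47 east, -3904.38 north. Distance = √((-349.47)² + (-3904.38)²) = 3919.990 m.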